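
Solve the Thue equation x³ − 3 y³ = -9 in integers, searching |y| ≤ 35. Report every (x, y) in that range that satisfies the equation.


The equation is x³ - 3y³ = -9. For fixed y, x³ = 3·y³ − 9, so a solution requires the RHS to be a perfect cube.
Strategy: iterate y from -35 to 35, compute RHS = 3·y³ − 9, and check whether it is a (positive or negative) perfect cube.
Check small values of y:
  y = 0: RHS = -9 is not a perfect cube.
  y = 1: RHS = -6 is not a perfect cube.
  y = -1: RHS = -12 is not a perfect cube.
  y = 2: RHS = 15 is not a perfect cube.
  y = -2: RHS = -33 is not a perfect cube.
  y = 3: RHS = 72 is not a perfect cube.
  y = -3: RHS = -90 is not a perfect cube.
Continuing the search up to |y| = 35 finds no solutions either.
No (x, y) in the scanned range satisfies the equation.

No integer solutions with |y| ≤ 35.


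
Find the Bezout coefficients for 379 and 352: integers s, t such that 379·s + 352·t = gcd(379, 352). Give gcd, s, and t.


Euclidean algorithm on (379, 352) — divide until remainder is 0:
  379 = 1 · 352 + 27
  352 = 13 · 27 + 1
  27 = 27 · 1 + 0
gcd(379, 352) = 1.
Track Bezout coefficients alongside the remainders: start with r₀ = 379 = a·1 + b·0 (s = 1, t = 0) and r₁ = 352 = a·0 + b·1 (s = 0, t = 1); each new remainder r_{k+1} = r_{k-1} − q_k·r_k inherits s_{k+1} = s_{k-1} − q_k·s_k, t_{k+1} = t_{k-1} − q_k·t_k, so r_k = a·s_k + b·t_k at every step:
  q = 1: r = 27, s = 1 − 1·0 = 1, t = 0 − 1·1 = -1  (check: 379·1 + 352·(-1) = 27)
  q = 13: r = 1, s = 0 − 13·1 = -13, t = 1 − 13·(-1) = 14  (check: 379·(-13) + 352·14 = 1)
The row with r = 1 (the gcd) gives the Bezout coefficients s = -13, t = 14.
Result: 379 · (-13) + 352 · (14) = 1.

gcd(379, 352) = 1; s = -13, t = 14 (check: 379·(-13) + 352·14 = 1).


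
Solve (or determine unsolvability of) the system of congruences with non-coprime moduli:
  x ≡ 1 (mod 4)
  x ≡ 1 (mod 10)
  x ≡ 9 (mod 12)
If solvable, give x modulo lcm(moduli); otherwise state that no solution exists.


Moduli 4, 10, 12 are not pairwise coprime, so CRT works modulo lcm(m_i) when all pairwise compatibility conditions hold.
Pairwise compatibility: gcd(m_i, m_j) must divide a_i - a_j for every pair.
Merge one congruence at a time:
  Start: x ≡ 1 (mod 4).
  Combine with x ≡ 1 (mod 10): gcd(4, 10) = 2; 1 - 1 = 0, which IS divisible by 2, so compatible.
    Write x = 1 + 4·t and substitute into x ≡ 1 (mod 10): 4·t ≡ 1 − 1 = 0 (mod 10).
    Divide the congruence (and modulus) by g = 2: 2·t ≡ 0 (mod 5).
    The inverse of 2 mod 5 is 3 (since 2·3 = 6 = 1·5 + 1), so t ≡ 3·0 = 0 ≡ 0 (mod 5).
    Then x = 1 + 4·0 = 1, valid modulo lcm(4, 10) = 20: x ≡ 1 (mod 20).
  Combine with x ≡ 9 (mod 12): gcd(20, 12) = 4; 9 - 1 = 8, which IS divisible by 4, so compatible.
    Write x = 1 + 20·t and substitute into x ≡ 9 (mod 12): 20·t ≡ 9 − 1 = 8 (mod 12).
    Divide the congruence (and modulus) by g = 4: 5·t ≡ 2 (mod 3).
    Reduce coefficients mod 3: 2·t ≡ 2 (mod 3).
    The inverse of 2 mod 3 is 2 (since 2·2 = 4 = 1·3 + 1), so t ≡ 2·2 = 4 ≡ 1 (mod 3).
    Then x = 1 + 20·1 = 21, valid modulo lcm(20, 12) = 60: x ≡ 21 (mod 60).
Verify: 21 mod 4 = 1, 21 mod 10 = 1, 21 mod 12 = 9.

x ≡ 21 (mod 60).


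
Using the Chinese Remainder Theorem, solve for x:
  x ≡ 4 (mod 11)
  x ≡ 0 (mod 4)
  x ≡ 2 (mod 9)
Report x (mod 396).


Moduli 11, 4, 9 are pairwise coprime; by CRT there is a unique solution modulo M = 11 · 4 · 9 = 396.
Solve pairwise, accumulating the modulus:
  Start with x ≡ 4 (mod 11).
  Combine with x ≡ 0 (mod 4): since gcd(11, 4) = 1, we get a unique residue mod 44.
    Write x = 4 + 11·t and substitute into x ≡ 0 (mod 4): 11·t ≡ 0 − 4 = -4 (mod 4).
    Reduce coefficients mod 4: 3·t ≡ 0 (mod 4).
    The inverse of 3 mod 4 is 3 (since 3·3 = 9 = 2·4 + 1), so t ≡ 3·0 = 0 ≡ 0 (mod 4).
    Then x = 4 + 11·0 = 4, valid modulo lcm(11, 4) = 44: x ≡ 4 (mod 44).
  Combine with x ≡ 2 (mod 9): since gcd(44, 9) = 1, we get a unique residue mod 396.
    Write x = 4 + 44·t and substitute into x ≡ 2 (mod 9): 44·t ≡ 2 − 4 = -2 (mod 9).
    Reduce coefficients mod 9: 8·t ≡ 7 (mod 9).
    The inverse of 8 mod 9 is 8 (since 8·8 = 64 = 7·9 + 1), so t ≡ 8·7 = 56 ≡ 2 (mod 9).
    Then x = 4 + 44·2 = 92, valid modulo lcm(44, 9) = 396: x ≡ 92 (mod 396).
Verify: 92 mod 11 = 4 ✓, 92 mod 4 = 0 ✓, 92 mod 9 = 2 ✓.

x ≡ 92 (mod 396).


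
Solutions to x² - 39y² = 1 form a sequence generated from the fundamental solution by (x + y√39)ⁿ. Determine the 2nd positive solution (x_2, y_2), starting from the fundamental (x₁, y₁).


Step 1: Find the fundamental solution (x₁, y₁) of x² - 39y² = 1.
  Expand √39 as a continued fraction. a₀ = ⌊√39⌋ = 6; iterate m_{k+1} = d_k·a_k − m_k, d_{k+1} = (39 − m_{k+1}²)/d_k, a_{k+1} = ⌊(a₀ + m_{k+1})/d_{k+1}⌋ (starting m₀ = 0, d₀ = 1), with convergents p_k = a_k·p_{k-1} + p_{k-2}, q_k = a_k·q_{k-1} + q_{k-2} (p₋₁ = 1, q₋₁ = 0):
  k = 0: a₀ = 6; p₀/q₀ = 6/1; p₀² − 39·q₀² = 36 − 39 = -3.
  k = 1: m = 6, d = 3, a = ⌊(6 + 6)/3⌋ = 4; p/q = (4·6 + 1)/(4·1 + 0) = 25/4; p² − 39·q² = 625 − 624 = 1.
  The first convergent with p² − 39·q² = 1 gives the fundamental solution (x₁, y₁) = (25, 4).
Step 2: Apply the recurrence (x_{n+1}, y_{n+1}) = (x₁x_n + 39y₁y_n, x₁y_n + y₁x_n) repeatedly.
  From (x_1, y_1) = (25, 4): x_2 = 25·25 + 39·4·4 = 1249; y_2 = 25·4 + 4·25 = 200.
Step 3: Verify x_2² - 39·y_2² = 1560001 - 1560000 = 1 (should be 1). ✓

(x_1, y_1) = (25, 4); (x_2, y_2) = (1249, 200).


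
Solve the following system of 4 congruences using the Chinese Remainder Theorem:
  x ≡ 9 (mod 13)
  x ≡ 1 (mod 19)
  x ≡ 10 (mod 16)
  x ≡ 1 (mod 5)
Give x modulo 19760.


Product of moduli M = 13 · 19 · 16 · 5 = 19760.
Merge one congruence at a time:
  Start: x ≡ 9 (mod 13).
  Combine with x ≡ 1 (mod 19); new modulus lcm = 247.
    Write x = 9 + 13·t and substitute into x ≡ 1 (mod 19): 13·t ≡ 1 − 9 = -8 (mod 19).
    Reduce coefficients mod 19: 13·t ≡ 11 (mod 19).
    The inverse of 13 mod 19 is 3 (since 13·3 = 39 = 2·19 + 1), so t ≡ 3·11 = 33 ≡ 14 (mod 19).
    Then x = 9 + 13·14 = 191, valid modulo lcm(13, 19) = 247: x ≡ 191 (mod 247).
  Combine with x ≡ 10 (mod 16); new modulus lcm = 3952.
    Write x = 191 + 247·t and substitute into x ≡ 10 (mod 16): 247·t ≡ 10 − 191 = -181 (mod 16).
    Reduce coefficients mod 16: 7·t ≡ 11 (mod 16).
    The inverse of 7 mod 16 is 7 (since 7·7 = 49 = 3·16 + 1), so t ≡ 7·11 = 77 ≡ 13 (mod 16).
    Then x = 191 + 247·13 = 3402, valid modulo lcm(247, 16) = 3952: x ≡ 3402 (mod 3952).
  Combine with x ≡ 1 (mod 5); new modulus lcm = 19760.
    Write x = 3402 + 3952·t and substitute into x ≡ 1 (mod 5): 3952·t ≡ 1 − 3402 = -3401 (mod 5).
    Reduce coefficients mod 5: 2·t ≡ 4 (mod 5).
    The inverse of 2 mod 5 is 3 (since 2·3 = 6 = 1·5 + 1), so t ≡ 3·4 = 12 ≡ 2 (mod 5).
    Then x = 3402 + 3952·2 = 11306, valid modulo lcm(3952, 5) = 19760: x ≡ 11306 (mod 19760).
Verify against each original: 11306 mod 13 = 9, 11306 mod 19 = 1, 11306 mod 16 = 10, 11306 mod 5 = 1.

x ≡ 11306 (mod 19760).


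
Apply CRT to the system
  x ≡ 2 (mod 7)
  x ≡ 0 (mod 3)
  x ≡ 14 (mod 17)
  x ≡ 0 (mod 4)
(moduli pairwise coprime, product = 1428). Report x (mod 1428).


Product of moduli M = 7 · 3 · 17 · 4 = 1428.
Merge one congruence at a time:
  Start: x ≡ 2 (mod 7).
  Combine with x ≡ 0 (mod 3); new modulus lcm = 21.
    Write x = 2 + 7·t and substitute into x ≡ 0 (mod 3): 7·t ≡ 0 − 2 = -2 (mod 3).
    Reduce coefficients mod 3: 1·t ≡ 1 (mod 3).
    So t ≡ 1 (mod 3).
    Then x = 2 + 7·1 = 9, valid modulo lcm(7, 3) = 21: x ≡ 9 (mod 21).
  Combine with x ≡ 14 (mod 17); new modulus lcm = 357.
    Write x = 9 + 21·t and substitute into x ≡ 14 (mod 17): 21·t ≡ 14 − 9 = 5 (mod 17).
    Reduce coefficients mod 17: 4·t ≡ 5 (mod 17).
    The inverse of 4 mod 17 is 13 (since 4·13 = 52 = 3·17 + 1), so t ≡ 13·5 = 65 ≡ 14 (mod 17).
    Then x = 9 + 21·14 = 303, valid modulo lcm(21, 17) = 357: x ≡ 303 (mod 357).
  Combine with x ≡ 0 (mod 4); new modulus lcm = 1428.
    Write x = 303 + 357·t and substitute into x ≡ 0 (mod 4): 357·t ≡ 0 − 303 = -303 (mod 4).
    Reduce coefficients mod 4: 1·t ≡ 1 (mod 4).
    So t ≡ 1 (mod 4).
    Then x = 303 + 357·1 = 660, valid modulo lcm(357, 4) = 1428: x ≡ 660 (mod 1428).
Verify against each original: 660 mod 7 = 2, 660 mod 3 = 0, 660 mod 17 = 14, 660 mod 4 = 0.

x ≡ 660 (mod 1428).


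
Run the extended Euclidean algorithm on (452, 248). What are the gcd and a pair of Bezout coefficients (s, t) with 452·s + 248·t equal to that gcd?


Euclidean algorithm on (452, 248) — divide until remainder is 0:
  452 = 1 · 248 + 204
  248 = 1 · 204 + 44
  204 = 4 · 44 + 28
  44 = 1 · 28 + 16
  28 = 1 · 16 + 12
  16 = 1 · 12 + 4
  12 = 3 · 4 + 0
gcd(452, 248) = 4.
Track Bezout coefficients alongside the remainders: start with r₀ = 452 = a·1 + b·0 (s = 1, t = 0) and r₁ = 248 = a·0 + b·1 (s = 0, t = 1); each new remainder r_{k+1} = r_{k-1} − q_k·r_k inherits s_{k+1} = s_{k-1} − q_k·s_k, t_{k+1} = t_{k-1} − q_k·t_k, so r_k = a·s_k + b·t_k at every step:
  q = 1: r = 204, s = 1 − 1·0 = 1, t = 0 − 1·1 = -1  (check: 452·1 + 248·(-1) = 204)
  q = 1: r = 44, s = 0 − 1·1 = -1, t = 1 − 1·(-1) = 2  (check: 452·(-1) + 248·2 = 44)
  q = 4: r = 28, s = 1 − 4·(-1) = 5, t = -1 − 4·2 = -9  (check: 452·5 + 248·(-9) = 28)
  q = 1: r = 16, s = -1 − 1·5 = -6, t = 2 − 1·(-9) = 11  (check: 452·(-6) + 248·11 = 16)
  q = 1: r = 12, s = 5 − 1·(-6) = 11, t = -9 − 1·11 = -20  (check: 452·11 + 248·(-20) = 12)
  q = 1: r = 4, s = -6 − 1·11 = -17, t = 11 − 1·(-20) = 31  (check: 452·(-17) + 248·31 = 4)
The row with r = 4 (the gcd) gives the Bezout coefficients s = -17, t = 31.
Result: 452 · (-17) + 248 · (31) = 4.

gcd(452, 248) = 4; s = -17, t = 31 (check: 452·(-17) + 248·31 = 4).


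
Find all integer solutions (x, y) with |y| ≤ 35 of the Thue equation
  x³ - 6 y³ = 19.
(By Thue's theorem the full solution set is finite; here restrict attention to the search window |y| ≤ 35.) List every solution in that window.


The equation is x³ - 6y³ = 19. For fixed y, x³ = 6·y³ + 19, so a solution requires the RHS to be a perfect cube.
Strategy: iterate y from -35 to 35, compute RHS = 6·y³ + 19, and check whether it is a (positive or negative) perfect cube.
Check small values of y:
  y = 0: RHS = 19 is not a perfect cube.
  y = 1: RHS = 25 is not a perfect cube.
  y = -1: RHS = 13 is not a perfect cube.
  y = 2: RHS = 67 is not a perfect cube.
  y = -2: RHS = -29 is not a perfect cube.
  y = 3: RHS = 181 is not a perfect cube.
  y = -3: RHS = -143 is not a perfect cube.
Continuing the search up to |y| = 35 finds no solutions either.
No (x, y) in the scanned range satisfies the equation.

No integer solutions with |y| ≤ 35.


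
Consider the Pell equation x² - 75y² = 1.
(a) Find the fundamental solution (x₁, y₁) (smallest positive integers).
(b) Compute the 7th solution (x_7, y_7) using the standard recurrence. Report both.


Step 1: Find the fundamental solution (x₁, y₁) of x² - 75y² = 1.
  Expand √75 as a continued fraction. a₀ = ⌊√75⌋ = 8; iterate m_{k+1} = d_k·a_k − m_k, d_{k+1} = (75 − m_{k+1}²)/d_k, a_{k+1} = ⌊(a₀ + m_{k+1})/d_{k+1}⌋ (starting m₀ = 0, d₀ = 1), with convergents p_k = a_k·p_{k-1} + p_{k-2}, q_k = a_k·q_{k-1} + q_{k-2} (p₋₁ = 1, q₋₁ = 0):
  k = 0: a₀ = 8; p₀/q₀ = 8/1; p₀² − 75·q₀² = 64 − 75 = -11.
  k = 1: m = 8, d = 11, a = ⌊(8 + 8)/11⌋ = 1; p/q = (1·8 + 1)/(1·1 + 0) = 9/1; p² − 75·q² = 81 − 75 = 6.
  k = 2: m = 3, d = 6, a = ⌊(8 + 3)/6⌋ = 1; p/q = (1·9 + 8)/(1·1 + 1) = 17/2; p² − 75·q² = 289 − 300 = -11.
  k = 3: m = 3, d = 11, a = ⌊(8 + 3)/11⌋ = 1; p/q = (1·17 + 9)/(1·2 + 1) = 26/3; p² − 75·q² = 676 − 675 = 1.
  The first convergent with p² − 75·q² = 1 gives the fundamental solution (x₁, y₁) = (26, 3).
Step 2: Apply the recurrence (x_{n+1}, y_{n+1}) = (x₁x_n + 75y₁y_n, x₁y_n + y₁x_n) repeatedly.
  From (x_1, y_1) = (26, 3): x_2 = 26·26 + 75·3·3 = 1351; y_2 = 26·3 + 3·26 = 156.
  From (x_2, y_2) = (1351, 156): x_3 = 26·1351 + 75·3·156 = 70226; y_3 = 26·156 + 3·1351 = 8109.
  From (x_3, y_3) = (70226, 8109): x_4 = 26·70226 + 75·3·8109 = 3650401; y_4 = 26·8109 + 3·70226 = 421512.
  From (x_4, y_4) = (3650401, 421512): x_5 = 26·3650401 + 75·3·421512 = 189750626; y_5 = 26·421512 + 3·3650401 = 21910515.
  From (x_5, y_5) = (189750626, 21910515): x_6 = 26·189750626 + 75·3·21910515 = 9863382151; y_6 = 26·21910515 + 3·189750626 = 1138925268.
  From (x_6, y_6) = (9863382151, 1138925268): x_7 = 26·9863382151 + 75·3·1138925268 = 512706121226; y_7 = 26·1138925268 + 3·9863382151 = 59202203421.
Step 3: Verify x_7² - 75·y_7² = 262867566742609807743076 - 262867566742609807743075 = 1 (should be 1). ✓

(x_1, y_1) = (26, 3); (x_7, y_7) = (512706121226, 59202203421).


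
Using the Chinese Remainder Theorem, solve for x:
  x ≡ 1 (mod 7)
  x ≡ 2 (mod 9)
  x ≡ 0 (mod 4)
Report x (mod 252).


Moduli 7, 9, 4 are pairwise coprime; by CRT there is a unique solution modulo M = 7 · 9 · 4 = 252.
Solve pairwise, accumulating the modulus:
  Start with x ≡ 1 (mod 7).
  Combine with x ≡ 2 (mod 9): since gcd(7, 9) = 1, we get a unique residue mod 63.
    Write x = 1 + 7·t and substitute into x ≡ 2 (mod 9): 7·t ≡ 2 − 1 = 1 (mod 9).
    The inverse of 7 mod 9 is 4 (since 7·4 = 28 = 3·9 + 1), so t ≡ 4·1 = 4 ≡ 4 (mod 9).
    Then x = 1 + 7·4 = 29, valid modulo lcm(7, 9) = 63: x ≡ 29 (mod 63).
  Combine with x ≡ 0 (mod 4): since gcd(63, 4) = 1, we get a unique residue mod 252.
    Write x = 29 + 63·t and substitute into x ≡ 0 (mod 4): 63·t ≡ 0 − 29 = -29 (mod 4).
    Reduce coefficients mod 4: 3·t ≡ 3 (mod 4).
    The inverse of 3 mod 4 is 3 (since 3·3 = 9 = 2·4 + 1), so t ≡ 3·3 = 9 ≡ 1 (mod 4).
    Then x = 29 + 63·1 = 92, valid modulo lcm(63, 4) = 252: x ≡ 92 (mod 252).
Verify: 92 mod 7 = 1 ✓, 92 mod 9 = 2 ✓, 92 mod 4 = 0 ✓.

x ≡ 92 (mod 252).


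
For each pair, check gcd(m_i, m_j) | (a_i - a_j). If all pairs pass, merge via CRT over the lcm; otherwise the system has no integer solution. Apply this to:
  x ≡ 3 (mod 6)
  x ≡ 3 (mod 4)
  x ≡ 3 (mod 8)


Moduli 6, 4, 8 are not pairwise coprime, so CRT works modulo lcm(m_i) when all pairwise compatibility conditions hold.
Pairwise compatibility: gcd(m_i, m_j) must divide a_i - a_j for every pair.
Merge one congruence at a time:
  Start: x ≡ 3 (mod 6).
  Combine with x ≡ 3 (mod 4): gcd(6, 4) = 2; 3 - 3 = 0, which IS divisible by 2, so compatible.
    Write x = 3 + 6·t and substitute into x ≡ 3 (mod 4): 6·t ≡ 3 − 3 = 0 (mod 4).
    Divide the congruence (and modulus) by g = 2: 3·t ≡ 0 (mod 2).
    Reduce coefficients mod 2: 1·t ≡ 0 (mod 2).
    So t ≡ 0 (mod 2).
    Then x = 3 + 6·0 = 3, valid modulo lcm(6, 4) = 12: x ≡ 3 (mod 12).
  Combine with x ≡ 3 (mod 8): gcd(12, 8) = 4; 3 - 3 = 0, which IS divisible by 4, so compatible.
    Write x = 3 + 12·t and substitute into x ≡ 3 (mod 8): 12·t ≡ 3 − 3 = 0 (mod 8).
    Divide the congruence (and modulus) by g = 4: 3·t ≡ 0 (mod 2).
    Reduce coefficients mod 2: 1·t ≡ 0 (mod 2).
    So t ≡ 0 (mod 2).
    Then x = 3 + 12·0 = 3, valid modulo lcm(12, 8) = 24: x ≡ 3 (mod 24).
Verify: 3 mod 6 = 3, 3 mod 4 = 3, 3 mod 8 = 3.

x ≡ 3 (mod 24).


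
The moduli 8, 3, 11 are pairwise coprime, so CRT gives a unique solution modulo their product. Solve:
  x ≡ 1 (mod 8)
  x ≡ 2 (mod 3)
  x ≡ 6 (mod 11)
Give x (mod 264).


Moduli 8, 3, 11 are pairwise coprime; by CRT there is a unique solution modulo M = 8 · 3 · 11 = 264.
Solve pairwise, accumulating the modulus:
  Start with x ≡ 1 (mod 8).
  Combine with x ≡ 2 (mod 3): since gcd(8, 3) = 1, we get a unique residue mod 24.
    Write x = 1 + 8·t and substitute into x ≡ 2 (mod 3): 8·t ≡ 2 − 1 = 1 (mod 3).
    Reduce coefficients mod 3: 2·t ≡ 1 (mod 3).
    The inverse of 2 mod 3 is 2 (since 2·2 = 4 = 1·3 + 1), so t ≡ 2·1 = 2 ≡ 2 (mod 3).
    Then x = 1 + 8·2 = 17, valid modulo lcm(8, 3) = 24: x ≡ 17 (mod 24).
  Combine with x ≡ 6 (mod 11): since gcd(24, 11) = 1, we get a unique residue mod 264.
    Write x = 17 + 24·t and substitute into x ≡ 6 (mod 11): 24·t ≡ 6 − 17 = -11 (mod 11).
    Reduce coefficients mod 11: 2·t ≡ 0 (mod 11).
    The inverse of 2 mod 11 is 6 (since 2·6 = 12 = 1·11 + 1), so t ≡ 6·0 = 0 ≡ 0 (mod 11).
    Then x = 17 + 24·0 = 17, valid modulo lcm(24, 11) = 264: x ≡ 17 (mod 264).
Verify: 17 mod 8 = 1 ✓, 17 mod 3 = 2 ✓, 17 mod 11 = 6 ✓.

x ≡ 17 (mod 264).


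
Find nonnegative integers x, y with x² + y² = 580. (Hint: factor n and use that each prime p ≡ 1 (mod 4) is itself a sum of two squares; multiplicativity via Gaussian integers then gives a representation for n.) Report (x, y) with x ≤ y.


Step 1: Factor n = 580 = 2^2 · 5 · 29.
Step 2: Check the mod-4 condition on each prime factor: 2 = 2 (special); 5 ≡ 1 (mod 4), exponent 1; 29 ≡ 1 (mod 4), exponent 1.
All primes ≡ 3 (mod 4) appear to even exponent (or don't appear), so by the two-squares theorem n IS expressible as a sum of two squares.
Step 3: Build a representation. Group n = k² · m with k = 2 and m = 5 · 29 = 145 (a product of primes ≡ 1 (mod 4)); a representation of m scales to one of n via (k·x)² + (k·y)² = k²(x² + y²). Each prime p ≡ 1 (mod 4) is itself a sum of two squares; find a² by testing p − a² for a perfect square:
  5: 5 − 1² = 4 = 2² ⇒ 5 = 1² + 2².
  29: 29 − 1² = 28, 29 − 2² = 25 = 5² ⇒ 29 = 2² + 5².
  Combine using the Brahmagupta–Fibonacci identity (a² + b²)(c² + d²) = (ac − bd)² + (ad + bc)² = (ac + bd)² + (ad − bc)²:
  5 · 29 = 145: from (1² + 2²)(2² + 5²), take (1·2 − 2·5, 1·5 + 2·2) = (2 − 10, 5 + 4) = (-8, 9); dropping signs (only squares matter) gives (8, 9); check 8² + 9² = 64 + 81 = 145 ✓.
  Scale by k = 2: (2·8, 2·9) = (16, 18).
Step 4: Order so x ≤ y and verify: 16² + 18² = 256 + 324 = 580 = n. ✓

n = 580 = 16² + 18² (one valid representation with x ≤ y).


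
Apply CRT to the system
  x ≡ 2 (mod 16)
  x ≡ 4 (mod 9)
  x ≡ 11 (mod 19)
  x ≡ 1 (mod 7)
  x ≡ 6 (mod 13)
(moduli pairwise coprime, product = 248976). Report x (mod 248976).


Product of moduli M = 16 · 9 · 19 · 7 · 13 = 248976.
Merge one congruence at a time:
  Start: x ≡ 2 (mod 16).
  Combine with x ≡ 4 (mod 9); new modulus lcm = 144.
    Write x = 2 + 16·t and substitute into x ≡ 4 (mod 9): 16·t ≡ 4 − 2 = 2 (mod 9).
    Reduce coefficients mod 9: 7·t ≡ 2 (mod 9).
    The inverse of 7 mod 9 is 4 (since 7·4 = 28 = 3·9 + 1), so t ≡ 4·2 = 8 ≡ 8 (mod 9).
    Then x = 2 + 16·8 = 130, valid modulo lcm(16, 9) = 144: x ≡ 130 (mod 144).
  Combine with x ≡ 11 (mod 19); new modulus lcm = 2736.
    Write x = 130 + 144·t and substitute into x ≡ 11 (mod 19): 144·t ≡ 11 − 130 = -119 (mod 19).
    Reduce coefficients mod 19: 11·t ≡ 14 (mod 19).
    The inverse of 11 mod 19 is 7 (since 11·7 = 77 = 4·19 + 1), so t ≡ 7·14 = 98 ≡ 3 (mod 19).
    Then x = 130 + 144·3 = 562, valid modulo lcm(144, 19) = 2736: x ≡ 562 (mod 2736).
  Combine with x ≡ 1 (mod 7); new modulus lcm = 19152.
    Write x = 562 + 2736·t and substitute into x ≡ 1 (mod 7): 2736·t ≡ 1 − 562 = -561 (mod 7).
    Reduce coefficients mod 7: 6·t ≡ 6 (mod 7).
    The inverse of 6 mod 7 is 6 (since 6·6 = 36 = 5·7 + 1), so t ≡ 6·6 = 36 ≡ 1 (mod 7).
    Then x = 562 + 2736·1 = 3298, valid modulo lcm(2736, 7) = 19152: x ≡ 3298 (mod 19152).
  Combine with x ≡ 6 (mod 13); new modulus lcm = 248976.
    Write x = 3298 + 19152·t and substitute into x ≡ 6 (mod 13): 19152·t ≡ 6 − 3298 = -3292 (mod 13).
    Reduce coefficients mod 13: 3·t ≡ 10 (mod 13).
    The inverse of 3 mod 13 is 9 (since 3·9 = 27 = 2·13 + 1), so t ≡ 9·10 = 90 ≡ 12 (mod 13).
    Then x = 3298 + 19152·12 = 233122, valid modulo lcm(19152, 13) = 248976: x ≡ 233122 (mod 248976).
Verify against each original: 233122 mod 16 = 2, 233122 mod 9 = 4, 233122 mod 19 = 11, 233122 mod 7 = 1, 233122 mod 13 = 6.

x ≡ 233122 (mod 248976).


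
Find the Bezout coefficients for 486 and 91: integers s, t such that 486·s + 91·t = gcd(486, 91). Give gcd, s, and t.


Euclidean algorithm on (486, 91) — divide until remainder is 0:
  486 = 5 · 91 + 31
  91 = 2 · 31 + 29
  31 = 1 · 29 + 2
  29 = 14 · 2 + 1
  2 = 2 · 1 + 0
gcd(486, 91) = 1.
Track Bezout coefficients alongside the remainders: start with r₀ = 486 = a·1 + b·0 (s = 1, t = 0) and r₁ = 91 = a·0 + b·1 (s = 0, t = 1); each new remainder r_{k+1} = r_{k-1} − q_k·r_k inherits s_{k+1} = s_{k-1} − q_k·s_k, t_{k+1} = t_{k-1} − q_k·t_k, so r_k = a·s_k + b·t_k at every step:
  q = 5: r = 31, s = 1 − 5·0 = 1, t = 0 − 5·1 = -5  (check: 486·1 + 91·(-5) = 31)
  q = 2: r = 29, s = 0 − 2·1 = -2, t = 1 − 2·(-5) = 11  (check: 486·(-2) + 91·11 = 29)
  q = 1: r = 2, s = 1 − 1·(-2) = 3, t = -5 − 1·11 = -16  (check: 486·3 + 91·(-16) = 2)
  q = 14: r = 1, s = -2 − 14·3 = -44, t = 11 − 14·(-16) = 235  (check: 486·(-44) + 91·235 = 1)
The row with r = 1 (the gcd) gives the Bezout coefficients s = -44, t = 235.
Result: 486 · (-44) + 91 · (235) = 1.

gcd(486, 91) = 1; s = -44, t = 235 (check: 486·(-44) + 91·235 = 1).


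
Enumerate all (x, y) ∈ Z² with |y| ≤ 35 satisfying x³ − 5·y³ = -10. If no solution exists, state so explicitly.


The equation is x³ - 5y³ = -10. For fixed y, x³ = 5·y³ − 10, so a solution requires the RHS to be a perfect cube.
Strategy: iterate y from -35 to 35, compute RHS = 5·y³ − 10, and check whether it is a (positive or negative) perfect cube.
Check small values of y:
  y = 0: RHS = -10 is not a perfect cube.
  y = 1: RHS = -5 is not a perfect cube.
  y = -1: RHS = -15 is not a perfect cube.
  y = 2: RHS = 30 is not a perfect cube.
  y = -2: RHS = -50 is not a perfect cube.
  y = 3: RHS = 125 = (5)³ ⇒ x = 5 works.
  y = -3: RHS = -145 is not a perfect cube.
Continuing the search up to |y| = 35 finds no further solutions beyond those listed.
Collected solutions: (5, 3).

Solutions (with |y| ≤ 35): (5, 3).


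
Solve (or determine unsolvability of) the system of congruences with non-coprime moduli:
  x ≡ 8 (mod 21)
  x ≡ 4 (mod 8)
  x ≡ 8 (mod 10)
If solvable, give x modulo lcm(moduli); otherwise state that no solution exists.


Moduli 21, 8, 10 are not pairwise coprime, so CRT works modulo lcm(m_i) when all pairwise compatibility conditions hold.
Pairwise compatibility: gcd(m_i, m_j) must divide a_i - a_j for every pair.
Merge one congruence at a time:
  Start: x ≡ 8 (mod 21).
  Combine with x ≡ 4 (mod 8): gcd(21, 8) = 1; 4 - 8 = -4, which IS divisible by 1, so compatible.
    Write x = 8 + 21·t and substitute into x ≡ 4 (mod 8): 21·t ≡ 4 − 8 = -4 (mod 8).
    Reduce coefficients mod 8: 5·t ≡ 4 (mod 8).
    The inverse of 5 mod 8 is 5 (since 5·5 = 25 = 3·8 + 1), so t ≡ 5·4 = 20 ≡ 4 (mod 8).
    Then x = 8 + 21·4 = 92, valid modulo lcm(21, 8) = 168: x ≡ 92 (mod 168).
  Combine with x ≡ 8 (mod 10): gcd(168, 10) = 2; 8 - 92 = -84, which IS divisible by 2, so compatible.
    Write x = 92 + 168·t and substitute into x ≡ 8 (mod 10): 168·t ≡ 8 − 92 = -84 (mod 10).
    Divide the congruence (and modulus) by g = 2: 84·t ≡ -42 (mod 5).
    Reduce coefficients mod 5: 4·t ≡ 3 (mod 5).
    The inverse of 4 mod 5 is 4 (since 4·4 = 16 = 3·5 + 1), so t ≡ 4·3 = 12 ≡ 2 (mod 5).
    Then x = 92 + 168·2 = 428, valid modulo lcm(168, 10) = 840: x ≡ 428 (mod 840).
Verify: 428 mod 21 = 8, 428 mod 8 = 4, 428 mod 10 = 8.

x ≡ 428 (mod 840).


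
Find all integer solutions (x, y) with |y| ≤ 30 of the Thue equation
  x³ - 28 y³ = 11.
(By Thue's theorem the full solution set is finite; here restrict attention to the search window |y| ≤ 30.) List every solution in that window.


The equation is x³ - 28y³ = 11. For fixed y, x³ = 28·y³ + 11, so a solution requires the RHS to be a perfect cube.
Strategy: iterate y from -30 to 30, compute RHS = 28·y³ + 11, and check whether it is a (positive or negative) perfect cube.
Check small values of y:
  y = 0: RHS = 11 is not a perfect cube.
  y = 1: RHS = 39 is not a perfect cube.
  y = -1: RHS = -17 is not a perfect cube.
  y = 2: RHS = 235 is not a perfect cube.
  y = -2: RHS = -213 is not a perfect cube.
  y = 3: RHS = 767 is not a perfect cube.
  y = -3: RHS = -745 is not a perfect cube.
Continuing the search up to |y| = 30 finds no solutions either.
No (x, y) in the scanned range satisfies the equation.

No integer solutions with |y| ≤ 30.


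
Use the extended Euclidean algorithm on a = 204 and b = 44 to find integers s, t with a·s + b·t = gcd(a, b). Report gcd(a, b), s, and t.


Euclidean algorithm on (204, 44) — divide until remainder is 0:
  204 = 4 · 44 + 28
  44 = 1 · 28 + 16
  28 = 1 · 16 + 12
  16 = 1 · 12 + 4
  12 = 3 · 4 + 0
gcd(204, 44) = 4.
Track Bezout coefficients alongside the remainders: start with r₀ = 204 = a·1 + b·0 (s = 1, t = 0) and r₁ = 44 = a·0 + b·1 (s = 0, t = 1); each new remainder r_{k+1} = r_{k-1} − q_k·r_k inherits s_{k+1} = s_{k-1} − q_k·s_k, t_{k+1} = t_{k-1} − q_k·t_k, so r_k = a·s_k + b·t_k at every step:
  q = 4: r = 28, s = 1 − 4·0 = 1, t = 0 − 4·1 = -4  (check: 204·1 + 44·(-4) = 28)
  q = 1: r = 16, s = 0 − 1·1 = -1, t = 1 − 1·(-4) = 5  (check: 204·(-1) + 44·5 = 16)
  q = 1: r = 12, s = 1 − 1·(-1) = 2, t = -4 − 1·5 = -9  (check: 204·2 + 44·(-9) = 12)
  q = 1: r = 4, s = -1 − 1·2 = -3, t = 5 − 1·(-9) = 14  (check: 204·(-3) + 44·14 = 4)
The row with r = 4 (the gcd) gives the Bezout coefficients s = -3, t = 14.
Result: 204 · (-3) + 44 · (14) = 4.

gcd(204, 44) = 4; s = -3, t = 14 (check: 204·(-3) + 44·14 = 4).


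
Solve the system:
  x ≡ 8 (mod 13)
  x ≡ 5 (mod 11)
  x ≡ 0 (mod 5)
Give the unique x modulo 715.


Moduli 13, 11, 5 are pairwise coprime; by CRT there is a unique solution modulo M = 13 · 11 · 5 = 715.
Solve pairwise, accumulating the modulus:
  Start with x ≡ 8 (mod 13).
  Combine with x ≡ 5 (mod 11): since gcd(13, 11) = 1, we get a unique residue mod 143.
    Write x = 8 + 13·t and substitute into x ≡ 5 (mod 11): 13·t ≡ 5 − 8 = -3 (mod 11).
    Reduce coefficients mod 11: 2·t ≡ 8 (mod 11).
    The inverse of 2 mod 11 is 6 (since 2·6 = 12 = 1·11 + 1), so t ≡ 6·8 = 48 ≡ 4 (mod 11).
    Then x = 8 + 13·4 = 60, valid modulo lcm(13, 11) = 143: x ≡ 60 (mod 143).
  Combine with x ≡ 0 (mod 5): since gcd(143, 5) = 1, we get a unique residue mod 715.
    Write x = 60 + 143·t and substitute into x ≡ 0 (mod 5): 143·t ≡ 0 − 60 = -60 (mod 5).
    Reduce coefficients mod 5: 3·t ≡ 0 (mod 5).
    The inverse of 3 mod 5 is 2 (since 3·2 = 6 = 1·5 + 1), so t ≡ 2·0 = 0 ≡ 0 (mod 5).
    Then x = 60 + 143·0 = 60, valid modulo lcm(143, 5) = 715: x ≡ 60 (mod 715).
Verify: 60 mod 13 = 8 ✓, 60 mod 11 = 5 ✓, 60 mod 5 = 0 ✓.

x ≡ 60 (mod 715).


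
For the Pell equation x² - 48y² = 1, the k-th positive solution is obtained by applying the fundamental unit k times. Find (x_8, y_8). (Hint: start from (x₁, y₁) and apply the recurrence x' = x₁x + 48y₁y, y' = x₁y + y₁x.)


Step 1: Find the fundamental solution (x₁, y₁) of x² - 48y² = 1.
  Expand √48 as a continued fraction. a₀ = ⌊√48⌋ = 6; iterate m_{k+1} = d_k·a_k − m_k, d_{k+1} = (48 − m_{k+1}²)/d_k, a_{k+1} = ⌊(a₀ + m_{k+1})/d_{k+1}⌋ (starting m₀ = 0, d₀ = 1), with convergents p_k = a_k·p_{k-1} + p_{k-2}, q_k = a_k·q_{k-1} + q_{k-2} (p₋₁ = 1, q₋₁ = 0):
  k = 0: a₀ = 6; p₀/q₀ = 6/1; p₀² − 48·q₀² = 36 − 48 = -12.
  k = 1: m = 6, d = 12, a = ⌊(6 + 6)/12⌋ = 1; p/q = (1·6 + 1)/(1·1 + 0) = 7/1; p² − 48·q² = 49 − 48 = 1.
  The first convergent with p² − 48·q² = 1 gives the fundamental solution (x₁, y₁) = (7, 1).
Step 2: Apply the recurrence (x_{n+1}, y_{n+1}) = (x₁x_n + 48y₁y_n, x₁y_n + y₁x_n) repeatedly.
  From (x_1, y_1) = (7, 1): x_2 = 7·7 + 48·1·1 = 97; y_2 = 7·1 + 1·7 = 14.
  From (x_2, y_2) = (97, 14): x_3 = 7·97 + 48·1·14 = 1351; y_3 = 7·14 + 1·97 = 195.
  From (x_3, y_3) = (1351, 195): x_4 = 7·1351 + 48·1·195 = 18817; y_4 = 7·195 + 1·1351 = 2716.
  From (x_4, y_4) = (18817, 2716): x_5 = 7·18817 + 48·1·2716 = 262087; y_5 = 7·2716 + 1·18817 = 37829.
  From (x_5, y_5) = (262087, 37829): x_6 = 7·262087 + 48·1·37829 = 3650401; y_6 = 7·37829 + 1·262087 = 526890.
  From (x_6, y_6) = (3650401, 526890): x_7 = 7·3650401 + 48·1·526890 = 50843527; y_7 = 7·526890 + 1·3650401 = 7338631.
  From (x_7, y_7) = (50843527, 7338631): x_8 = 7·50843527 + 48·1·7338631 = 708158977; y_8 = 7·7338631 + 1·50843527 = 102213944.
Step 3: Verify x_8² - 48·y_8² = 501489136705686529 - 501489136705686528 = 1 (should be 1). ✓

(x_1, y_1) = (7, 1); (x_8, y_8) = (708158977, 102213944).


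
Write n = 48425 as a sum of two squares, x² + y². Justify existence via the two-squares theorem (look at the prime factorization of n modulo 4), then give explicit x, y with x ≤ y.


Step 1: Factor n = 48425 = 5^2 · 13 · 149.
Step 2: Check the mod-4 condition on each prime factor: 5 ≡ 1 (mod 4), exponent 2; 13 ≡ 1 (mod 4), exponent 1; 149 ≡ 1 (mod 4), exponent 1.
All primes ≡ 3 (mod 4) appear to even exponent (or don't appear), so by the two-squares theorem n IS expressible as a sum of two squares.
Step 3: Build a representation. Group n = k² · m with k = 5 and m = 13 · 149 = 1937 (a product of primes ≡ 1 (mod 4)); a representation of m scales to one of n via (k·x)² + (k·y)² = k²(x² + y²). Each prime p ≡ 1 (mod 4) is itself a sum of two squares; find a² by testing p − a² for a perfect square:
  13: 13 − 1² = 12, 13 − 2² = 9 = 3² ⇒ 13 = 2² + 3².
  149: 149 − 1² = 148, 149 − 2² = 145, 149 − 3² = 140, 149 − 4² = 133, 149 − 5² = 124, 149 − 6² = 113, 149 − 7² = 100 = 10² ⇒ 149 = 7² + 10².
  Combine using the Brahmagupta–Fibonacci identity (a² + b²)(c² + d²) = (ac − bd)² + (ad + bc)² = (ac + bd)² + (ad − bc)²:
  13 · 149 = 1937: from (2² + 3²)(7² + 10²), take (2·7 − 3·10, 2·10 + 3·7) = (14 − 30, 20 + 21) = (-16, 41); dropping signs (only squares matter) gives (16, 41); check 16² + 41² = 256 + 1681 = 1937 ✓.
  Scale by k = 5: (5·16, 5·41) = (80, 205).
Step 4: Order so x ≤ y and verify: 80² + 205² = 6400 + 42025 = 48425 = n. ✓

n = 48425 = 80² + 205² (one valid representation with x ≤ y).


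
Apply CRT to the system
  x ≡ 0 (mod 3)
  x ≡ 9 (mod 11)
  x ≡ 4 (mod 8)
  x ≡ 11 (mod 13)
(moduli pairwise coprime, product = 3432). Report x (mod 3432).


Product of moduli M = 3 · 11 · 8 · 13 = 3432.
Merge one congruence at a time:
  Start: x ≡ 0 (mod 3).
  Combine with x ≡ 9 (mod 11); new modulus lcm = 33.
    Write x = 0 + 3·t and substitute into x ≡ 9 (mod 11): 3·t ≡ 9 − 0 = 9 (mod 11).
    The inverse of 3 mod 11 is 4 (since 3·4 = 12 = 1·11 + 1), so t ≡ 4·9 = 36 ≡ 3 (mod 11).
    Then x = 0 + 3·3 = 9, valid modulo lcm(3, 11) = 33: x ≡ 9 (mod 33).
  Combine with x ≡ 4 (mod 8); new modulus lcm = 264.
    Write x = 9 + 33·t and substitute into x ≡ 4 (mod 8): 33·t ≡ 4 − 9 = -5 (mod 8).
    Reduce coefficients mod 8: 1·t ≡ 3 (mod 8).
    So t ≡ 3 (mod 8).
    Then x = 9 + 33·3 = 108, valid modulo lcm(33, 8) = 264: x ≡ 108 (mod 264).
  Combine with x ≡ 11 (mod 13); new modulus lcm = 3432.
    Write x = 108 + 264·t and substitute into x ≡ 11 (mod 13): 264·t ≡ 11 − 108 = -97 (mod 13).
    Reduce coefficients mod 13: 4·t ≡ 7 (mod 13).
    The inverse of 4 mod 13 is 10 (since 4·10 = 40 = 3·13 + 1), so t ≡ 10·7 = 70 ≡ 5 (mod 13).
    Then x = 108 + 264·5 = 1428, valid modulo lcm(264, 13) = 3432: x ≡ 1428 (mod 3432).
Verify against each original: 1428 mod 3 = 0, 1428 mod 11 = 9, 1428 mod 8 = 4, 1428 mod 13 = 11.

x ≡ 1428 (mod 3432).


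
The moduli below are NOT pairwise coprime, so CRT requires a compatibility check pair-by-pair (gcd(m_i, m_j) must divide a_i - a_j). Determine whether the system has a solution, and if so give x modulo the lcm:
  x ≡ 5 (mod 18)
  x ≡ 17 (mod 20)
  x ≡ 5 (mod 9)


Moduli 18, 20, 9 are not pairwise coprime, so CRT works modulo lcm(m_i) when all pairwise compatibility conditions hold.
Pairwise compatibility: gcd(m_i, m_j) must divide a_i - a_j for every pair.
Merge one congruence at a time:
  Start: x ≡ 5 (mod 18).
  Combine with x ≡ 17 (mod 20): gcd(18, 20) = 2; 17 - 5 = 12, which IS divisible by 2, so compatible.
    Write x = 5 + 18·t and substitute into x ≡ 17 (mod 20): 18·t ≡ 17 − 5 = 12 (mod 20).
    Divide the congruence (and modulus) by g = 2: 9·t ≡ 6 (mod 10).
    The inverse of 9 mod 10 is 9 (since 9·9 = 81 = 8·10 + 1), so t ≡ 9·6 = 54 ≡ 4 (mod 10).
    Then x = 5 + 18·4 = 77, valid modulo lcm(18, 20) = 180: x ≡ 77 (mod 180).
  Combine with x ≡ 5 (mod 9): gcd(180, 9) = 9; 5 - 77 = -72, which IS divisible by 9, so compatible.
    Write x = 77 + 180·t and substitute into x ≡ 5 (mod 9): 180·t ≡ 5 − 77 = -72 (mod 9).
    Divide the congruence (and modulus) by g = 9: 20·t ≡ -8 (mod 1).
    Modulo 1 every t works; take t = 0.
    Then x = 77 + 180·0 = 77, valid modulo lcm(180, 9) = 180: x ≡ 77 (mod 180).
Verify: 77 mod 18 = 5, 77 mod 20 = 17, 77 mod 9 = 5.

x ≡ 77 (mod 180).


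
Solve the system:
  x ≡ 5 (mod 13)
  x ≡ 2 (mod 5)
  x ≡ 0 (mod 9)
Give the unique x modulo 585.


Moduli 13, 5, 9 are pairwise coprime; by CRT there is a unique solution modulo M = 13 · 5 · 9 = 585.
Solve pairwise, accumulating the modulus:
  Start with x ≡ 5 (mod 13).
  Combine with x ≡ 2 (mod 5): since gcd(13, 5) = 1, we get a unique residue mod 65.
    Write x = 5 + 13·t and substitute into x ≡ 2 (mod 5): 13·t ≡ 2 − 5 = -3 (mod 5).
    Reduce coefficients mod 5: 3·t ≡ 2 (mod 5).
    The inverse of 3 mod 5 is 2 (since 3·2 = 6 = 1·5 + 1), so t ≡ 2·2 = 4 ≡ 4 (mod 5).
    Then x = 5 + 13·4 = 57, valid modulo lcm(13, 5) = 65: x ≡ 57 (mod 65).
  Combine with x ≡ 0 (mod 9): since gcd(65, 9) = 1, we get a unique residue mod 585.
    Write x = 57 + 65·t and substitute into x ≡ 0 (mod 9): 65·t ≡ 0 − 57 = -57 (mod 9).
    Reduce coefficients mod 9: 2·t ≡ 6 (mod 9).
    The inverse of 2 mod 9 is 5 (since 2·5 = 10 = 1·9 + 1), so t ≡ 5·6 = 30 ≡ 3 (mod 9).
    Then x = 57 + 65·3 = 252, valid modulo lcm(65, 9) = 585: x ≡ 252 (mod 585).
Verify: 252 mod 13 = 5 ✓, 252 mod 5 = 2 ✓, 252 mod 9 = 0 ✓.

x ≡ 252 (mod 585).


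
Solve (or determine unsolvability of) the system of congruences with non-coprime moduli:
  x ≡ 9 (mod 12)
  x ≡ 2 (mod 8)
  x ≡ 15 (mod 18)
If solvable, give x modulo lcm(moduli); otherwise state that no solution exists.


Moduli 12, 8, 18 are not pairwise coprime, so CRT works modulo lcm(m_i) when all pairwise compatibility conditions hold.
Pairwise compatibility: gcd(m_i, m_j) must divide a_i - a_j for every pair.
Merge one congruence at a time:
  Start: x ≡ 9 (mod 12).
  Combine with x ≡ 2 (mod 8): gcd(12, 8) = 4, and 2 - 9 = -7 is NOT divisible by 4.
    ⇒ system is inconsistent (no integer solution).

No solution (the system is inconsistent).


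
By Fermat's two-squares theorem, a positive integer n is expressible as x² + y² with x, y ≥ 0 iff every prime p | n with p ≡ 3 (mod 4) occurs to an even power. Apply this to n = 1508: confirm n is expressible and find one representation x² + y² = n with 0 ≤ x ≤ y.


Step 1: Factor n = 1508 = 2^2 · 13 · 29.
Step 2: Check the mod-4 condition on each prime factor: 2 = 2 (special); 13 ≡ 1 (mod 4), exponent 1; 29 ≡ 1 (mod 4), exponent 1.
All primes ≡ 3 (mod 4) appear to even exponent (or don't appear), so by the two-squares theorem n IS expressible as a sum of two squares.
Step 3: Build a representation. Group n = k² · m with k = 2 and m = 13 · 29 = 377 (a product of primes ≡ 1 (mod 4)); a representation of m scales to one of n via (k·x)² + (k·y)² = k²(x² + y²). Each prime p ≡ 1 (mod 4) is itself a sum of two squares; find a² by testing p − a² for a perfect square:
  13: 13 − 1² = 12, 13 − 2² = 9 = 3² ⇒ 13 = 2² + 3².
  29: 29 − 1² = 28, 29 − 2² = 25 = 5² ⇒ 29 = 2² + 5².
  Combine using the Brahmagupta–Fibonacci identity (a² + b²)(c² + d²) = (ac − bd)² + (ad + bc)² = (ac + bd)² + (ad − bc)²:
  13 · 29 = 377: from (2² + 3²)(2² + 5²), take (2·2 − 3·5, 2·5 + 3·2) = (4 − 15, 10 + 6) = (-11, 16); dropping signs (only squares matter) gives (11, 16); check 11² + 16² = 121 + 256 = 377 ✓.
  Scale by k = 2: (2·11, 2·16) = (22, 32).
Step 4: Order so x ≤ y and verify: 22² + 32² = 484 + 1024 = 1508 = n. ✓

n = 1508 = 22² + 32² (one valid representation with x ≤ y).


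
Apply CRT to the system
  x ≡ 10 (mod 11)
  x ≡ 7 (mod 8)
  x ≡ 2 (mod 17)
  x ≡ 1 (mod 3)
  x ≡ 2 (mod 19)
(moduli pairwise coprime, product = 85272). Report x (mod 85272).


Product of moduli M = 11 · 8 · 17 · 3 · 19 = 85272.
Merge one congruence at a time:
  Start: x ≡ 10 (mod 11).
  Combine with x ≡ 7 (mod 8); new modulus lcm = 88.
    Write x = 10 + 11·t and substitute into x ≡ 7 (mod 8): 11·t ≡ 7 − 10 = -3 (mod 8).
    Reduce coefficients mod 8: 3·t ≡ 5 (mod 8).
    The inverse of 3 mod 8 is 3 (since 3·3 = 9 = 1·8 + 1), so t ≡ 3·5 = 15 ≡ 7 (mod 8).
    Then x = 10 + 11·7 = 87, valid modulo lcm(11, 8) = 88: x ≡ 87 (mod 88).
  Combine with x ≡ 2 (mod 17); new modulus lcm = 1496.
    Write x = 87 + 88·t and substitute into x ≡ 2 (mod 17): 88·t ≡ 2 − 87 = -85 (mod 17).
    Reduce coefficients mod 17: 3·t ≡ 0 (mod 17).
    The inverse of 3 mod 17 is 6 (since 3·6 = 18 = 1·17 + 1), so t ≡ 6·0 = 0 ≡ 0 (mod 17).
    Then x = 87 + 88·0 = 87, valid modulo lcm(88, 17) = 1496: x ≡ 87 (mod 1496).
  Combine with x ≡ 1 (mod 3); new modulus lcm = 4488.
    Write x = 87 + 1496·t and substitute into x ≡ 1 (mod 3): 1496·t ≡ 1 − 87 = -86 (mod 3).
    Reduce coefficients mod 3: 2·t ≡ 1 (mod 3).
    The inverse of 2 mod 3 is 2 (since 2·2 = 4 = 1·3 + 1), so t ≡ 2·1 = 2 ≡ 2 (mod 3).
    Then x = 87 + 1496·2 = 3079, valid modulo lcm(1496, 3) = 4488: x ≡ 3079 (mod 4488).
  Combine with x ≡ 2 (mod 19); new modulus lcm = 85272.
    Write x = 3079 + 4488·t and substitute into x ≡ 2 (mod 19): 4488·t ≡ 2 − 3079 = -3077 (mod 19).
    Reduce coefficients mod 19: 4·t ≡ 1 (mod 19).
    The inverse of 4 mod 19 is 5 (since 4·5 = 20 = 1·19 + 1), so t ≡ 5·1 = 5 ≡ 5 (mod 19).
    Then x = 3079 + 4488·5 = 25519, valid modulo lcm(4488, 19) = 85272: x ≡ 25519 (mod 85272).
Verify against each original: 25519 mod 11 = 10, 25519 mod 8 = 7, 25519 mod 17 = 2, 25519 mod 3 = 1, 25519 mod 19 = 2.

x ≡ 25519 (mod 85272).


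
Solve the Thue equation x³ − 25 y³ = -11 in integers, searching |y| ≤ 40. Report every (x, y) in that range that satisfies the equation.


The equation is x³ - 25y³ = -11. For fixed y, x³ = 25·y³ − 11, so a solution requires the RHS to be a perfect cube.
Strategy: iterate y from -40 to 40, compute RHS = 25·y³ − 11, and check whether it is a (positive or negative) perfect cube.
Check small values of y:
  y = 0: RHS = -11 is not a perfect cube.
  y = 1: RHS = 14 is not a perfect cube.
  y = -1: RHS = -36 is not a perfect cube.
  y = 2: RHS = 189 is not a perfect cube.
  y = -2: RHS = -211 is not a perfect cube.
  y = 3: RHS = 664 is not a perfect cube.
  y = -3: RHS = -686 is not a perfect cube.
Continuing the search up to |y| = 40 finds no solutions either.
No (x, y) in the scanned range satisfies the equation.

No integer solutions with |y| ≤ 40.


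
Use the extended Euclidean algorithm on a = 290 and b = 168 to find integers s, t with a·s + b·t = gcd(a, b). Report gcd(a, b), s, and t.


Euclidean algorithm on (290, 168) — divide until remainder is 0:
  290 = 1 · 168 + 122
  168 = 1 · 122 + 46
  122 = 2 · 46 + 30
  46 = 1 · 30 + 16
  30 = 1 · 16 + 14
  16 = 1 · 14 + 2
  14 = 7 · 2 + 0
gcd(290, 168) = 2.
Track Bezout coefficients alongside the remainders: start with r₀ = 290 = a·1 + b·0 (s = 1, t = 0) and r₁ = 168 = a·0 + b·1 (s = 0, t = 1); each new remainder r_{k+1} = r_{k-1} − q_k·r_k inherits s_{k+1} = s_{k-1} − q_k·s_k, t_{k+1} = t_{k-1} − q_k·t_k, so r_k = a·s_k + b·t_k at every step:
  q = 1: r = 122, s = 1 − 1·0 = 1, t = 0 − 1·1 = -1  (check: 290·1 + 168·(-1) = 122)
  q = 1: r = 46, s = 0 − 1·1 = -1, t = 1 − 1·(-1) = 2  (check: 290·(-1) + 168·2 = 46)
  q = 2: r = 30, s = 1 − 2·(-1) = 3, t = -1 − 2·2 = -5  (check: 290·3 + 168·(-5) = 30)
  q = 1: r = 16, s = -1 − 1·3 = -4, t = 2 − 1·(-5) = 7  (check: 290·(-4) + 168·7 = 16)
  q = 1: r = 14, s = 3 − 1·(-4) = 7, t = -5 − 1·7 = -12  (check: 290·7 + 168·(-12) = 14)
  q = 1: r = 2, s = -4 − 1·7 = -11, t = 7 − 1·(-12) = 19  (check: 290·(-11) + 168·19 = 2)
The row with r = 2 (the gcd) gives the Bezout coefficients s = -11, t = 19.
Result: 290 · (-11) + 168 · (19) = 2.

gcd(290, 168) = 2; s = -11, t = 19 (check: 290·(-11) + 168·19 = 2).
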